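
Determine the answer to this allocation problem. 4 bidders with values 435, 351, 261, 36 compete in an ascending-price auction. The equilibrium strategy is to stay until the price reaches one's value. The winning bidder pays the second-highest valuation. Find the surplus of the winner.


Step 1: Identify the highest value: 435
Step 2: Identify the second-highest value: 351
Step 3: The final price = second-highest value = 351
Step 4: Surplus = 435 - 351 = 84

84


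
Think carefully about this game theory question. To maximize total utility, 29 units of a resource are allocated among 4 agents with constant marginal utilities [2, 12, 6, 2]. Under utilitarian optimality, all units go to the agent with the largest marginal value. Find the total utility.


Step 1: The marginal utilities are [2, 12, 6, 2]
Step 2: The highest marginal utility is 12
Step 3: All 29 units go to that agent
Step 4: Total utility = 12 * 29 = 348

348


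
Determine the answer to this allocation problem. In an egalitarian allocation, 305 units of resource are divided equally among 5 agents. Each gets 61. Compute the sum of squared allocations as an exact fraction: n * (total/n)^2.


Step 1: Each agent's share = 305/5 = 61
Step 2: Square of each share = (61)^2 = 3721
Step 3: Sum of squares = 5 * 3721 = 18605

18605


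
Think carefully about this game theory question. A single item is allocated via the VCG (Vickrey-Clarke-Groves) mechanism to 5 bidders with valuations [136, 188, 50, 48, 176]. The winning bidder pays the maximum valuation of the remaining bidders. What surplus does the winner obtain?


Step 1: The winner is the agent with the highest value: agent 1 with value 188
Step 2: Values of other agents: [136, 50, 48, 176]
Step 3: VCG payment = max of others' values = 176
Step 4: Surplus = 188 - 176 = 12

12


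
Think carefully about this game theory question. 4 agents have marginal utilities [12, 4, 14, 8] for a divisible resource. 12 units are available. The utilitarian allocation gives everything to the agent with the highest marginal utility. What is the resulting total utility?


Step 1: The marginal utilities are [12, 4, 14, 8]
Step 2: The highest marginal utility is 14
Step 3: All 12 units go to that agent
Step 4: Total utility = 14 * 12 = 168

168


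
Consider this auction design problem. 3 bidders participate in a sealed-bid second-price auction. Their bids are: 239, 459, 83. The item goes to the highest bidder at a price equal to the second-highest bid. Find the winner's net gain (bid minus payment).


Step 1: Sort bids in descending order: 459, 239, 83
Step 2: The winning bid is the highest: 459
Step 3: The payment equals the second-highest bid: 239
Step 4: Surplus = winner's bid - payment = 459 - 239 = 220

220


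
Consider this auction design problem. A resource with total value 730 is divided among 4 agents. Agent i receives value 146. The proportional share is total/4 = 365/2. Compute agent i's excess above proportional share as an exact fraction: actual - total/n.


Step 1: Proportional share = 730/4 = 365/2
Step 2: Agent's actual allocation = 146
Step 3: Excess = 146 - 365/2 = -73/2

-73/2


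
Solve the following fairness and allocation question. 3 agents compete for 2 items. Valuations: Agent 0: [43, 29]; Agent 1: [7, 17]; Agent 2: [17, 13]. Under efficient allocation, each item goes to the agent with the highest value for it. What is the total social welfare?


Step 1: For each item, find the maximum value among all agents.
Step 2: Item 0 -> Agent 0 (value 43)
Step 3: Item 1 -> Agent 0 (value 29)
Step 4: Total welfare = 43 + 29 = 72

72


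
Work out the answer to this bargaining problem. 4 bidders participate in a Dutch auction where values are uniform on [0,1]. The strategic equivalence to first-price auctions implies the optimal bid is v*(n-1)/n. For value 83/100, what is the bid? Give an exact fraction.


Step 1: Dutch auctions are strategically equivalent to first-price auctions
Step 2: The equilibrium bid is b(v) = v*(n-1)/n
Step 3: b = 83/100 * 3/4
Step 4: b = 249/400

249/400


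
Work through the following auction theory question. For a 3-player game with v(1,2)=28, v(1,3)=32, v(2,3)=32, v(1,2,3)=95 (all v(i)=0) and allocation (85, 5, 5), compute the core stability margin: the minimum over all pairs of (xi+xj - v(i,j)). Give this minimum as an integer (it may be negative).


Step 1: Slack for coalition (1,2): x1+x2 - v12 = 90 - 28 = 62
Step 2: Slack for coalition (1,3): x1+x3 - v13 = 90 - 32 = 58
Step 3: Slack for coalition (2,3): x2+x3 - v23 = 10 - 32 = -22
Step 4: Minimum slack = min(62, 58, -22) = -22, attained by (2,3); coalition (2,3) can block (slack < 0), so the allocation is not in the core

-22


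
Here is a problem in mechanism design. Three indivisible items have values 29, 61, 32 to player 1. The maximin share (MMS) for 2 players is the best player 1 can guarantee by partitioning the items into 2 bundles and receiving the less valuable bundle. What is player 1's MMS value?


Step 1: Item values = 29, 61, 32
Step 2: Enumerate all 2-bundle partitions and take the smaller bundle:
  Partition 1: {29} vs {61,32} -> bundles 29, 93; min = 29
  Partition 2: {61} vs {29,32} -> bundles 61, 61; min = 61
  Partition 3: {32} vs {29,61} -> bundles 32, 90; min = 32
Step 3: MMS = max(29, 61, 32) = 61

61


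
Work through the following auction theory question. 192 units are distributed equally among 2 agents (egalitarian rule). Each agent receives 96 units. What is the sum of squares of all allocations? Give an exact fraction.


Step 1: Each agent's share = 192/2 = 96
Step 2: Square of each share = (96)^2 = 9216
Step 3: Sum of squares = 2 * 9216 = 18432

18432


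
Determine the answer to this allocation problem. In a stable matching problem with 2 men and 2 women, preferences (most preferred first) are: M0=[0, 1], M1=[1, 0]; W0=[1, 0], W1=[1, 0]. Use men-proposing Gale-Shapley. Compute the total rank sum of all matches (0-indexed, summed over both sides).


Step 1: Run Gale-Shapley (men propose, women hold best offer):
  M0 proposes to W0; she accepts
  M1 proposes to W1; she accepts
Step 2: Final matching: W0-M0, W1-M1
Step 3: 0-indexed ranks (man's rank of his match, then woman's): 0 + 1 + 0 + 0
Step 4: Total rank sum = 1

1


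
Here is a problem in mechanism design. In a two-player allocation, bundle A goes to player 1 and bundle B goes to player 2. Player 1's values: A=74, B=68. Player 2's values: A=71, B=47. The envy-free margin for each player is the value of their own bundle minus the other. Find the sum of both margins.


Step 1: Player 1's margin = v1(A) - v1(B) = 74 - 68 = 6
Step 2: Player 2's margin = v2(B) - v2(A) = 47 - 71 = -24
Step 3: Total margin = 6 + -24 = -18

-18


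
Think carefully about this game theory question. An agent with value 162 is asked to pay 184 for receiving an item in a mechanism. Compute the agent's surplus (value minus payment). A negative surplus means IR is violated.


Step 1: Surplus = value - payment = 162 - 184 = -22
Step 2: IR is violated (surplus < 0)

-22


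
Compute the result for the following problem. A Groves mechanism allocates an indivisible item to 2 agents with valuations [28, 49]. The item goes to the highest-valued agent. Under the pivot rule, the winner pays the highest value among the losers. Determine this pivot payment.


Step 1: The efficient winner is agent 1 with value 49
Step 2: Other agents' values: [28]
Step 3: Pivot payment = max(others) = 28
Step 4: The winner pays 28

28


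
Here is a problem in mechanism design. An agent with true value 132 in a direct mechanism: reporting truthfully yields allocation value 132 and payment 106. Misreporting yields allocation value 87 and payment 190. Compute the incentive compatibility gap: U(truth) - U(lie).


Step 1: U(truth) = value - payment = 132 - 106 = 26
Step 2: U(lie) = allocation - payment = 87 - 190 = -103
Step 3: IC gap = 26 - (-103) = 129

129


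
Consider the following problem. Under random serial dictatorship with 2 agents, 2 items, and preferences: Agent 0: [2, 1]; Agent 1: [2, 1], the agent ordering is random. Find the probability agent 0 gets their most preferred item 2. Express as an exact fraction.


Step 1: Agent 0 wants item 2
Step 2: There are 2 possible orderings of agents
Step 3: In 1 orderings, agent 0 gets item 2
Step 4: Probability = 1/2

1/2


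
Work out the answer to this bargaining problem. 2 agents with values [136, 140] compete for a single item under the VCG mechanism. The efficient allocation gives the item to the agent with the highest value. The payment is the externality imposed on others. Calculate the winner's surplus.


Step 1: The winner is the agent with the highest value: agent 1 with value 140
Step 2: Values of other agents: [136]
Step 3: VCG payment = max of others' values = 136
Step 4: Surplus = 140 - 136 = 4

4


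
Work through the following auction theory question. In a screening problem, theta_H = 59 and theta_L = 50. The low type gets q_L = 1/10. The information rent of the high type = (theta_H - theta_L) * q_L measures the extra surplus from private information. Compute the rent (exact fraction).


Step 1: theta_H - theta_L = 59 - 50 = 9
Step 2: Information rent = (theta_H - theta_L) * q_L
Step 3: = 9 * 1/10
Step 4: = 9/10

9/10


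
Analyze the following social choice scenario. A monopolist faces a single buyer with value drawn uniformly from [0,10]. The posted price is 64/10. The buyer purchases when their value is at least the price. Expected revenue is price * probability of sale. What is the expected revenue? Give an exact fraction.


Step 1: Posted price r = 32/5, value support [0,10]
Step 2: P(v >= r) = (10 - 32/5)/10 = 9/25
Step 3: Expected revenue = r * P(v >= r) = 32/5 * 9/25
Step 4: Revenue = 288/125

288/125


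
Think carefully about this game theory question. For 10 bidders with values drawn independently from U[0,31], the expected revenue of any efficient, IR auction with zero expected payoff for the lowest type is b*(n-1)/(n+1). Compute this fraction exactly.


Step 1: By Revenue Equivalence, expected revenue = b*(n-1)/(n+1)
Step 2: Substituting n = 10, b = 31
Step 3: Revenue = 31*(10-1)/(10+1) = 31*9/11
Step 4: Revenue = 279/11

279/11


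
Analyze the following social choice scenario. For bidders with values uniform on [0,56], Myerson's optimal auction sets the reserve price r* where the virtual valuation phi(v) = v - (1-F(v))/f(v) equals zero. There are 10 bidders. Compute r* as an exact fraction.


Step 1: For U[0,56], F(v) = v/56 and f(v) = 1/56
Step 2: phi(v) = v - (1 - v/56)/(1/56) = v - (56 - v) = 2v - 56
Step 3: Set phi(r*) = 0: 2r* - 56 = 0
Step 4: r* = 56/2 = 28 (the number of bidders n = 10 does not enter)

28


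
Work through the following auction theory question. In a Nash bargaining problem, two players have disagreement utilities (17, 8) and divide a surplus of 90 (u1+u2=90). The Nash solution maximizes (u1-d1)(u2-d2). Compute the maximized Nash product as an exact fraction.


Step 1: The Nash solution splits surplus symmetrically above the disagreement point
Step 2: u1 = (total + d1 - d2)/2 = (90 + 17 - 8)/2 = 99/2
Step 3: u2 = (total - d1 + d2)/2 = (90 - 17 + 8)/2 = 81/2
Step 4: Nash product = (99/2 - 17) * (81/2 - 8)
Step 5: = 65/2 * 65/2 = 4225/4

4225/4


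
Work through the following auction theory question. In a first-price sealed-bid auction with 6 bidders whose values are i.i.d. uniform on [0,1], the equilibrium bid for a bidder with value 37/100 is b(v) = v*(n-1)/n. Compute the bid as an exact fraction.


Step 1: The symmetric BNE bidding function is b(v) = v * (n-1) / n
Step 2: Substitute v = 37/100 and n = 6
Step 3: b = 37/100 * 5/6
Step 4: b = 37/120

37/120


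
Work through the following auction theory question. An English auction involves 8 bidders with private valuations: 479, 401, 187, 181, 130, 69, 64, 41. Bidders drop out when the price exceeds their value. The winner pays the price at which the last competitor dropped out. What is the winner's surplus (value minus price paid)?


Step 1: Identify the highest value: 479
Step 2: Identify the second-highest value: 401
Step 3: The final price = second-highest value = 401
Step 4: Surplus = 479 - 401 = 78

78


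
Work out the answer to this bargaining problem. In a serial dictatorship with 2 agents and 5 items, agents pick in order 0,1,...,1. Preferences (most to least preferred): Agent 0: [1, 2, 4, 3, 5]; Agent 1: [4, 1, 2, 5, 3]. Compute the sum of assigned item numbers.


Step 1: Agent 0 picks item 1
Step 2: Agent 1 picks item 4
Step 3: Sum = 1 + 4 = 5

5


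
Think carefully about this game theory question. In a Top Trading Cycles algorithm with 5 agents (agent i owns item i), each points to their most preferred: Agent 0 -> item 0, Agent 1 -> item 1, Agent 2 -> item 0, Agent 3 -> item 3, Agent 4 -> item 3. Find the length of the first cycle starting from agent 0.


Step 1: Trace the pointer graph from agent 0: 0 -> 0
Step 2: A cycle is detected when we revisit agent 0
Step 3: The cycle is: 0 -> 0
Step 4: Cycle length = 1

1


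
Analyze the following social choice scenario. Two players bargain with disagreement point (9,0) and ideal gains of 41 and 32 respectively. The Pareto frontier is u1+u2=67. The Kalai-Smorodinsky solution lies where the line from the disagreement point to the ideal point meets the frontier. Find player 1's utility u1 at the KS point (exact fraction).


Step 1: At the KS point, (u1-d1)/r1 = (u2-d2)/r2 = t and u1+u2 = 67
Step 2: u1 = d1 + r1*t and u2 = d2 + r2*t, so (d1 + r1*t) + (d2 + r2*t) = 67
Step 3: t = (67 - 9 - 0)/(41 + 32) = 58/73
Step 4: u1 = d1 + r1*t = 9 + 41 * 58/73 = 3035/73
Step 5: (Check: u2 = d2 + r2*t = 1856/73; u1+u2 = 3035/73 + 1856/73 = 67, on the frontier.)

3035/73


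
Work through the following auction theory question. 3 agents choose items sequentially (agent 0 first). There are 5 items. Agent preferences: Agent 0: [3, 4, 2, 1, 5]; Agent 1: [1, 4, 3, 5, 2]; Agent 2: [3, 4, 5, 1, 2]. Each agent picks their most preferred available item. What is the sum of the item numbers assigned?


Step 1: Agent 0 picks item 3
Step 2: Agent 1 picks item 1
Step 3: Agent 2 picks item 4
Step 4: Sum = 3 + 1 + 4 = 8

8


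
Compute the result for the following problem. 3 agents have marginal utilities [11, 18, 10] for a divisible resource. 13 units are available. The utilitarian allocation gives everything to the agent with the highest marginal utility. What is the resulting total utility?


Step 1: The marginal utilities are [11, 18, 10]
Step 2: The highest marginal utility is 18
Step 3: All 13 units go to that agent
Step 4: Total utility = 18 * 13 = 234

234


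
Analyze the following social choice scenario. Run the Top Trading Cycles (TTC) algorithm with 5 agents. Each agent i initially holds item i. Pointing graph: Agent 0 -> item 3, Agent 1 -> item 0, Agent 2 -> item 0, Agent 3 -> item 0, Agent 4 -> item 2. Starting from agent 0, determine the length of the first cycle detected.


Step 1: Trace the pointer graph from agent 0: 0 -> 3 -> 0
Step 2: A cycle is detected when we revisit agent 0
Step 3: The cycle is: 0 -> 3 -> 0
Step 4: Cycle length = 2

2


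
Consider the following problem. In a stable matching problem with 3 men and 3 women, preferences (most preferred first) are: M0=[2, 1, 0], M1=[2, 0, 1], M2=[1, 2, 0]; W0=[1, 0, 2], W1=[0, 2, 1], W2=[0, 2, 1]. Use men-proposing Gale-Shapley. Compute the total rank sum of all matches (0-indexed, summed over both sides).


Step 1: Run Gale-Shapley (men propose, women hold best offer):
  M0 proposes to W2; she accepts
  M1 proposes to W2; rejected
  M1 proposes to W0; she accepts
  M2 proposes to W1; she accepts
Step 2: Final matching: W0-M1, W1-M2, W2-M0
Step 3: 0-indexed ranks (man's rank of his match, then woman's): 1 + 0 + 0 + 1 + 0 + 0
Step 4: Total rank sum = 2

2


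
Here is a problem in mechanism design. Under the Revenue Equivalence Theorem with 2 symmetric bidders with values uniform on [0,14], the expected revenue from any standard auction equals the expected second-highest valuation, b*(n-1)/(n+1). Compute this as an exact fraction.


Step 1: By Revenue Equivalence, expected revenue = b*(n-1)/(n+1)
Step 2: Substituting n = 2, b = 14
Step 3: Revenue = 14*(2-1)/(2+1) = 14*1/3
Step 4: Revenue = 14/3

14/3


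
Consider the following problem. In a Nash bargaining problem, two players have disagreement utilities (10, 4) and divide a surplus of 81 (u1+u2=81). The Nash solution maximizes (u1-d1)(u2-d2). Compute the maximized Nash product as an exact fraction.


Step 1: The Nash solution splits surplus symmetrically above the disagreement point
Step 2: u1 = (total + d1 - d2)/2 = (81 + 10 - 4)/2 = 87/2
Step 3: u2 = (total - d1 + d2)/2 = (81 - 10 + 4)/2 = 75/2
Step 4: Nash product = (87/2 - 10) * (75/2 - 4)
Step 5: = 67/2 * 67/2 = 4489/4

4489/4


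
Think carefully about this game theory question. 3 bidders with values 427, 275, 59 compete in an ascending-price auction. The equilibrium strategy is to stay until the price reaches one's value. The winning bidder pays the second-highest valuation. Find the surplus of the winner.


Step 1: Identify the highest value: 427
Step 2: Identify the second-highest value: 275
Step 3: The final price = second-highest value = 275
Step 4: Surplus = 427 - 275 = 152

152


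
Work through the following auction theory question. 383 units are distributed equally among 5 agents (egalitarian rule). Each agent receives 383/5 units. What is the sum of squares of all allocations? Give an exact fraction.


Step 1: Each agent's share = 383/5
Step 2: Square of each share = (383/5)^2 = 146689/25
Step 3: Sum of squares = 5 * 146689/25 = 146689/5

146689/5


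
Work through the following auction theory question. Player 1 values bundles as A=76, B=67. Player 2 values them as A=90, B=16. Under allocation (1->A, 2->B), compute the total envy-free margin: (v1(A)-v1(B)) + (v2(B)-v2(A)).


Step 1: Player 1's margin = v1(A) - v1(B) = 76 - 67 = 9
Step 2: Player 2's margin = v2(B) - v2(A) = 16 - 90 = -74
Step 3: Total margin = 9 + -74 = -65

-65


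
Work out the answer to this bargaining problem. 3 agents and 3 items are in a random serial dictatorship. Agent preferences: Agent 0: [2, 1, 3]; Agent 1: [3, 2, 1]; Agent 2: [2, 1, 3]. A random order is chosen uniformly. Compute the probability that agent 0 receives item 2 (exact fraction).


Step 1: Agent 0 wants item 2
Step 2: There are 6 possible orderings of agents
Step 3: In 3 orderings, agent 0 gets item 2
Step 4: Probability = 3/6 = 1/2

1/2


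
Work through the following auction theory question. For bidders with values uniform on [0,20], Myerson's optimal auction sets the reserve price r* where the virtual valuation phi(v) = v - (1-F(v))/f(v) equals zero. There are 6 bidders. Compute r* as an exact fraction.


Step 1: For U[0,20], F(v) = v/20 and f(v) = 1/20
Step 2: phi(v) = v - (1 - v/20)/(1/20) = v - (20 - v) = 2v - 20
Step 3: Set phi(r*) = 0: 2r* - 20 = 0
Step 4: r* = 20/2 = 10 (the number of bidders n = 6 does not enter)

10


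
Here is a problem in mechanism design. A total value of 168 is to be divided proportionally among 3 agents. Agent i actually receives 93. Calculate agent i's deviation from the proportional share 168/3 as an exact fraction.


Step 1: Proportional share = 168/3 = 56
Step 2: Agent's actual allocation = 93
Step 3: Excess = 93 - 56 = 37

37


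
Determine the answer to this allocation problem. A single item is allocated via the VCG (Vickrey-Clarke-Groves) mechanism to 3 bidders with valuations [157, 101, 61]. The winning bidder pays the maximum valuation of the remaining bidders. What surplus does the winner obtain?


Step 1: The winner is the agent with the highest value: agent 0 with value 157
Step 2: Values of other agents: [101, 61]
Step 3: VCG payment = max of others' values = 101
Step 4: Surplus = 157 - 101 = 56

56


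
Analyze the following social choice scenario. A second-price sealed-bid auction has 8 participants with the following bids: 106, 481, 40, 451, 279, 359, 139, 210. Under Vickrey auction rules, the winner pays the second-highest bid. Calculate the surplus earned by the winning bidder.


Step 1: Sort bids in descending order: 481, 451, 359, 279, 210, 139, 106, 40
Step 2: The winning bid is the highest: 481
Step 3: The payment equals the second-highest bid: 451
Step 4: Surplus = winner's bid - payment = 481 - 451 = 30

30


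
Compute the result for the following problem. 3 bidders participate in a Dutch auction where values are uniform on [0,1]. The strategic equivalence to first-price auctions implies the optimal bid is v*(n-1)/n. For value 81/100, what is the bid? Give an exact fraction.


Step 1: Dutch auctions are strategically equivalent to first-price auctions
Step 2: The equilibrium bid is b(v) = v*(n-1)/n
Step 3: b = 81/100 * 2/3
Step 4: b = 27/50

27/50


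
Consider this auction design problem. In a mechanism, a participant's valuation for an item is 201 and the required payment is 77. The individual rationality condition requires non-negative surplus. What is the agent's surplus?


Step 1: Surplus = value - payment = 201 - 77 = 124
Step 2: IR is satisfied (surplus >= 0)

124


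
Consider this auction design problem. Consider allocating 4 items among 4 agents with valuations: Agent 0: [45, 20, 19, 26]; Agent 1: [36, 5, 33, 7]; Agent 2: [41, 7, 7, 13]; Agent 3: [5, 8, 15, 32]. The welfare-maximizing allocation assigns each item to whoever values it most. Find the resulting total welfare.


Step 1: For each item, find the maximum value among all agents.
Step 2: Item 0 -> Agent 0 (value 45)
Step 3: Item 1 -> Agent 0 (value 20)
Step 4: Item 2 -> Agent 1 (value 33)
Step 5: Item 3 -> Agent 3 (value 32)
Step 6: Total welfare = 45 + 20 + 33 + 32 = 130

130


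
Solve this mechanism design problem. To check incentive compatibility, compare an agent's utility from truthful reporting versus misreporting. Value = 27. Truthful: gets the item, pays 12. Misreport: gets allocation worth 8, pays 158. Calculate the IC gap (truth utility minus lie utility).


Step 1: U(truth) = value - payment = 27 - 12 = 15
Step 2: U(lie) = allocation - payment = 8 - 158 = -150
Step 3: IC gap = 15 - (-150) = 165

165


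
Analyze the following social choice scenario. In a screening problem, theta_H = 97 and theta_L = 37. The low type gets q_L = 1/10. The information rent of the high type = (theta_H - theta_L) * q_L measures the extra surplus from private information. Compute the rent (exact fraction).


Step 1: theta_H - theta_L = 97 - 37 = 60
Step 2: Information rent = (theta_H - theta_L) * q_L
Step 3: = 60 * 1/10
Step 4: = 6

6


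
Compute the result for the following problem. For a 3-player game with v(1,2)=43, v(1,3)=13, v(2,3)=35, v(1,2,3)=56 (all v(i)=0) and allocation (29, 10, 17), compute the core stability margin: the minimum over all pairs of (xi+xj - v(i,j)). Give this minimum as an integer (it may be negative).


Step 1: Slack for coalition (1,2): x1+x2 - v12 = 39 - 43 = -4
Step 2: Slack for coalition (1,3): x1+x3 - v13 = 46 - 13 = 33
Step 3: Slack for coalition (2,3): x2+x3 - v23 = 27 - 35 = -8
Step 4: Minimum slack = min(-4, 33, -8) = -8, attained by (2,3); coalition (2,3) can block (slack < 0), so the allocation is not in the core

-8


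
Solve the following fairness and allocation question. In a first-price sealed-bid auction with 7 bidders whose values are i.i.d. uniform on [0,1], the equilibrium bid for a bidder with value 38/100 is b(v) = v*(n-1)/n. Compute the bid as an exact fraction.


Step 1: The symmetric BNE bidding function is b(v) = v * (n-1) / n
Step 2: Substitute v = 19/50 and n = 7
Step 3: b = 19/50 * 6/7
Step 4: b = 57/175

57/175


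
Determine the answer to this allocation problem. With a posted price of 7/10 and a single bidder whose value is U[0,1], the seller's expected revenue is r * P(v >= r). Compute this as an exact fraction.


Step 1: Posted price r = 7/10, value support [0,1]
Step 2: P(v >= r) = (1 - 7/10)/1 = 3/10
Step 3: Expected revenue = r * P(v >= r) = 7/10 * 3/10
Step 4: Revenue = 21/100

21/100


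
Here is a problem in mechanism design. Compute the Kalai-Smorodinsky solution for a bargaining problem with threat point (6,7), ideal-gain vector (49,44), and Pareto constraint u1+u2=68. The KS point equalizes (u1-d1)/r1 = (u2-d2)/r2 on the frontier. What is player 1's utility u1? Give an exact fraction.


Step 1: At the KS point, (u1-d1)/r1 = (u2-d2)/r2 = t and u1+u2 = 68
Step 2: u1 = d1 + r1*t and u2 = d2 + r2*t, so (d1 + r1*t) + (d2 + r2*t) = 68
Step 3: t = (68 - 6 - 7)/(49 + 44) = 55/93
Step 4: u1 = d1 + r1*t = 6 + 49 * 55/93 = 3253/93
Step 5: (Check: u2 = d2 + r2*t = 3071/93; u1+u2 = 3253/93 + 3071/93 = 68, on the frontier.)

3253/93


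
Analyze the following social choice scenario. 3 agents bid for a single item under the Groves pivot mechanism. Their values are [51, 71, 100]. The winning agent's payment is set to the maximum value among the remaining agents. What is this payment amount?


Step 1: The efficient winner is agent 2 with value 100
Step 2: Other agents' values: [51, 71]
Step 3: Pivot payment = max(others) = 71
Step 4: The winner pays 71

71


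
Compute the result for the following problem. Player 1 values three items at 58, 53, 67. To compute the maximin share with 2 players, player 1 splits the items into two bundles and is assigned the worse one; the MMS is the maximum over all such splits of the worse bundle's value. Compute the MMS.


Step 1: Item values = 58, 53, 67
Step 2: Enumerate all 2-bundle partitions and take the smaller bundle:
  Partition 1: {58} vs {53,67} -> bundles 58, 120; min = 58
  Partition 2: {53} vs {58,67} -> bundles 53, 125; min = 53
  Partition 3: {67} vs {58,53} -> bundles 67, 111; min = 67
Step 3: MMS = max(58, 53, 67) = 67

67


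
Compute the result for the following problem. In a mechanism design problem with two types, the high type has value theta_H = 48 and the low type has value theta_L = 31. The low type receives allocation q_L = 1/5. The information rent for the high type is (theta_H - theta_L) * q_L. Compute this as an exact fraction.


Step 1: theta_H - theta_L = 48 - 31 = 17
Step 2: Information rent = (theta_H - theta_L) * q_L
Step 3: = 17 * 1/5
Step 4: = 17/5

17/5


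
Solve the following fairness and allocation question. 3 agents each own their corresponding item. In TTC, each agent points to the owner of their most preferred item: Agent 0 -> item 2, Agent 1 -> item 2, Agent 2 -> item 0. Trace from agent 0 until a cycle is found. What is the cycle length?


Step 1: Trace the pointer graph from agent 0: 0 -> 2 -> 0
Step 2: A cycle is detected when we revisit agent 0
Step 3: The cycle is: 0 -> 2 -> 0
Step 4: Cycle length = 2

2


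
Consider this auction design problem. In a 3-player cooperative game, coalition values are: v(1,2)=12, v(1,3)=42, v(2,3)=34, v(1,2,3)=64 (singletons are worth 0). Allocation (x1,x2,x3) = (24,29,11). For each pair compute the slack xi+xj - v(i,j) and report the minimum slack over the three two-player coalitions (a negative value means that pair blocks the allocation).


Step 1: Slack for coalition (1,2): x1+x2 - v12 = 53 - 12 = 41
Step 2: Slack for coalition (1,3): x1+x3 - v13 = 35 - 42 = -7
Step 3: Slack for coalition (2,3): x2+x3 - v23 = 40 - 34 = 6
Step 4: Minimum slack = min(41, -7, 6) = -7, attained by (1,3); coalition (1,3) can block (slack < 0), so the allocation is not in the core

-7


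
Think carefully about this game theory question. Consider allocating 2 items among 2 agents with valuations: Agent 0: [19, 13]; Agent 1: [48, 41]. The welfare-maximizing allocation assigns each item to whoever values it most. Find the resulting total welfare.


Step 1: For each item, find the maximum value among all agents.
Step 2: Item 0 -> Agent 1 (value 48)
Step 3: Item 1 -> Agent 1 (value 41)
Step 4: Total welfare = 48 + 41 = 89

89


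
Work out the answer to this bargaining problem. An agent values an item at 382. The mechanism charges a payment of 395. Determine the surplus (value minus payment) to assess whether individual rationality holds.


Step 1: Surplus = value - payment = 382 - 395 = -13
Step 2: IR is violated (surplus < 0)

-13


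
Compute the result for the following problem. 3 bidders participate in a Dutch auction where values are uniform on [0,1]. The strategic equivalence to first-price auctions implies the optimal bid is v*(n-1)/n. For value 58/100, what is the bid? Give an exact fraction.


Step 1: Dutch auctions are strategically equivalent to first-price auctions
Step 2: The equilibrium bid is b(v) = v*(n-1)/n
Step 3: b = 29/50 * 2/3
Step 4: b = 29/75

29/75


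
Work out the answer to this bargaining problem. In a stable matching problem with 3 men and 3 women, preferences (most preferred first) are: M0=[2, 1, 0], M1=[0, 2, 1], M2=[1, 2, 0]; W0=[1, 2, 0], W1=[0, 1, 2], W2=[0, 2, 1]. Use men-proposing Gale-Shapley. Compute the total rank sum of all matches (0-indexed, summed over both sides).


Step 1: Run Gale-Shapley (men propose, women hold best offer):
  M0 proposes to W2; she accepts
  M1 proposes to W0; she accepts
  M2 proposes to W1; she accepts
Step 2: Final matching: W0-M1, W1-M2, W2-M0
Step 3: 0-indexed ranks (man's rank of his match, then woman's): 0 + 0 + 0 + 2 + 0 + 0
Step 4: Total rank sum = 2

2


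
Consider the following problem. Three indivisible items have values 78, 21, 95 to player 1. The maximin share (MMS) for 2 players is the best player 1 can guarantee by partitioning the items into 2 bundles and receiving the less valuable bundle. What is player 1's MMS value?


Step 1: Item values = 78, 21, 95
Step 2: Enumerate all 2-bundle partitions and take the smaller bundle:
  Partition 1: {78} vs {21,95} -> bundles 78, 116; min = 78
  Partition 2: {21} vs {78,95} -> bundles 21, 173; min = 21
  Partition 3: {95} vs {78,21} -> bundles 95, 99; min = 95
Step 3: MMS = max(78, 21, 95) = 95

95


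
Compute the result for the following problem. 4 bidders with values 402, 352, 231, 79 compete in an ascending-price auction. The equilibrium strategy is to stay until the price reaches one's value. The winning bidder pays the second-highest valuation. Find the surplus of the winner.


Step 1: Identify the highest value: 402
Step 2: Identify the second-highest value: 352
Step 3: The final price = second-highest value = 352
Step 4: Surplus = 402 - 352 = 50

50


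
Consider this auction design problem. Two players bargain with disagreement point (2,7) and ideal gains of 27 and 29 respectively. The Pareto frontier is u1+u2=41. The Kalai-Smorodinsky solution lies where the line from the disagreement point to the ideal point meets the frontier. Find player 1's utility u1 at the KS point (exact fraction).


Step 1: At the KS point, (u1-d1)/r1 = (u2-d2)/r2 = t and u1+u2 = 41
Step 2: u1 = d1 + r1*t and u2 = d2 + r2*t, so (d1 + r1*t) + (d2 + r2*t) = 41
Step 3: t = (41 - 2 - 7)/(27 + 29) = 32/56 = 4/7
Step 4: u1 = d1 + r1*t = 2 + 27 * 4/7 = 122/7
Step 5: (Check: u2 = d2 + r2*t = 165/7; u1+u2 = 122/7 + 165/7 = 41, on the frontier.)

122/7


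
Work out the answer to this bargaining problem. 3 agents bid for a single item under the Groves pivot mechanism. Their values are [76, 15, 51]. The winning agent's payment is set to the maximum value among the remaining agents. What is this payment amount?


Step 1: The efficient winner is agent 0 with value 76
Step 2: Other agents' values: [15, 51]
Step 3: Pivot payment = max(others) = 51
Step 4: The winner pays 51

51


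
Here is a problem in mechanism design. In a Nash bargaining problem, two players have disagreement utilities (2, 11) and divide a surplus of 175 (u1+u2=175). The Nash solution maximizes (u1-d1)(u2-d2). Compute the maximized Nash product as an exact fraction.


Step 1: The Nash solution splits surplus symmetrically above the disagreement point
Step 2: u1 = (total + d1 - d2)/2 = (175 + 2 - 11)/2 = 83
Step 3: u2 = (total - d1 + d2)/2 = (175 - 2 + 11)/2 = 92
Step 4: Nash product = (83 - 2) * (92 - 11)
Step 5: = 81 * 81 = 6561

6561


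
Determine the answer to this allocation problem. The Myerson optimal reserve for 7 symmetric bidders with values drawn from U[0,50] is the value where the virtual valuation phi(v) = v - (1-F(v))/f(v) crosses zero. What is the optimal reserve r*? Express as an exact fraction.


Step 1: For U[0,50], F(v) = v/50 and f(v) = 1/50
Step 2: phi(v) = v - (1 - v/50)/(1/50) = v - (50 - v) = 2v - 50
Step 3: Set phi(r*) = 0: 2r* - 50 = 0
Step 4: r* = 50/2 = 25 (the number of bidders n = 7 does not enter)

25


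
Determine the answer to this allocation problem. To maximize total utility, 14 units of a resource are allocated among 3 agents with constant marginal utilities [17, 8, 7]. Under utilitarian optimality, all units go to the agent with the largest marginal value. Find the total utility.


Step 1: The marginal utilities are [17, 8, 7]
Step 2: The highest marginal utility is 17
Step 3: All 14 units go to that agent
Step 4: Total utility = 17 * 14 = 238

238


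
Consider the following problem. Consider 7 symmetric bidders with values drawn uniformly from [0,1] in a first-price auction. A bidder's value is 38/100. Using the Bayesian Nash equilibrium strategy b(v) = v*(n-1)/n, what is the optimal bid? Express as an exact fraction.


Step 1: The symmetric BNE bidding function is b(v) = v * (n-1) / n
Step 2: Substitute v = 19/50 and n = 7
Step 3: b = 19/50 * 6/7
Step 4: b = 57/175

57/175


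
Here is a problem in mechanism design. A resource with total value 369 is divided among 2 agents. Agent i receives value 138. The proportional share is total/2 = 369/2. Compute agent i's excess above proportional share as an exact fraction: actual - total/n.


Step 1: Proportional share = 369/2
Step 2: Agent's actual allocation = 138
Step 3: Excess = 138 - 369/2 = -93/2

-93/2


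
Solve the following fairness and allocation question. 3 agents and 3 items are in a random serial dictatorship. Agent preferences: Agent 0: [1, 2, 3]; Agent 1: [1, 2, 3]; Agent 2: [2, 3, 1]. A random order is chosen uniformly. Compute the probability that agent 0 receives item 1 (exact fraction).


Step 1: Agent 0 wants item 1
Step 2: There are 6 possible orderings of agents
Step 3: In 3 orderings, agent 0 gets item 1
Step 4: Probability = 3/6 = 1/2

1/2


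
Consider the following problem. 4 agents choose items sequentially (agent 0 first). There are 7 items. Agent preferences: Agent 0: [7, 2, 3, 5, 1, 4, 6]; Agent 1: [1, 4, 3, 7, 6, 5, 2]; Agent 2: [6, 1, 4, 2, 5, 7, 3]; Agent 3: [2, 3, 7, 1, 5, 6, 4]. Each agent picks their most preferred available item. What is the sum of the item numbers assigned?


Step 1: Agent 0 picks item 7
Step 2: Agent 1 picks item 1
Step 3: Agent 2 picks item 6
Step 4: Agent 3 picks item 2
Step 5: Sum = 7 + 1 + 6 + 2 = 16

16


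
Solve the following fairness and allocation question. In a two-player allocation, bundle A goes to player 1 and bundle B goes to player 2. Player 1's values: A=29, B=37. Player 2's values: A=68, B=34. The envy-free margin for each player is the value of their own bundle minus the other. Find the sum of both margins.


Step 1: Player 1's margin = v1(A) - v1(B) = 29 - 37 = -8
Step 2: Player 2's margin = v2(B) - v2(A) = 34 - 68 = -34
Step 3: Total margin = -8 + -34 = -42

-42


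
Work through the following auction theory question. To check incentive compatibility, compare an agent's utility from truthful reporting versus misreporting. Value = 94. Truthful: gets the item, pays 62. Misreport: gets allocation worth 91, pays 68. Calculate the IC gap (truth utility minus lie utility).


Step 1: U(truth) = value - payment = 94 - 62 = 32
Step 2: U(lie) = allocation - payment = 91 - 68 = 23
Step 3: IC gap = 32 - 23 = 9

9


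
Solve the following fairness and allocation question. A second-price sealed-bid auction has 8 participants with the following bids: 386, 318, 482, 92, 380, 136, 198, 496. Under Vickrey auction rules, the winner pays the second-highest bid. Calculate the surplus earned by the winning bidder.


Step 1: Sort bids in descending order: 496, 482, 386, 380, 318, 198, 136, 92
Step 2: The winning bid is the highest: 496
Step 3: The payment equals the second-highest bid: 482
Step 4: Surplus = winner's bid - payment = 496 - 482 = 14

14


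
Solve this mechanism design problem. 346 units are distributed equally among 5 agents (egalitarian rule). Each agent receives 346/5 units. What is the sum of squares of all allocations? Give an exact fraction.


Step 1: Each agent's share = 346/5
Step 2: Square of each share = (346/5)^2 = 119716/25
Step 3: Sum of squares = 5 * 119716/25 = 119716/5

119716/5


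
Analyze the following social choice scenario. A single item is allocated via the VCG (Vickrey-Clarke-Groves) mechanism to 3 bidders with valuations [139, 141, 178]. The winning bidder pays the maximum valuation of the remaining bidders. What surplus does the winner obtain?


Step 1: The winner is the agent with the highest value: agent 2 with value 178
Step 2: Values of other agents: [139, 141]
Step 3: VCG payment = max of others' values = 141
Step 4: Surplus = 178 - 141 = 37

37


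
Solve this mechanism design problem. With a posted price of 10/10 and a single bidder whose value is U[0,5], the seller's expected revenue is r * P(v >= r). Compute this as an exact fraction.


Step 1: Posted price r = 1, value support [0,5]
Step 2: P(v >= r) = (5 - 1)/5 = 4/5
Step 3: Expected revenue = r * P(v >= r) = 1 * 4/5
Step 4: Revenue = 4/5

4/5


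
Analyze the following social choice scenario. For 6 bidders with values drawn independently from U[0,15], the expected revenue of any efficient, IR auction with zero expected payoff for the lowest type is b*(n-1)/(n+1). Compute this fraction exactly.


Step 1: By Revenue Equivalence, expected revenue = b*(n-1)/(n+1)
Step 2: Substituting n = 6, b = 15
Step 3: Revenue = 15*(6-1)/(6+1) = 15*5/7
Step 4: Revenue = 75/7

75/7


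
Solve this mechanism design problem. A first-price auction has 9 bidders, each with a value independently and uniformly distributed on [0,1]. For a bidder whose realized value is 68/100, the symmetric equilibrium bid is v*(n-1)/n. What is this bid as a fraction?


Step 1: The symmetric BNE bidding function is b(v) = v * (n-1) / n
Step 2: Substitute v = 17/25 and n = 9
Step 3: b = 17/25 * 8/9
Step 4: b = 136/225

136/225


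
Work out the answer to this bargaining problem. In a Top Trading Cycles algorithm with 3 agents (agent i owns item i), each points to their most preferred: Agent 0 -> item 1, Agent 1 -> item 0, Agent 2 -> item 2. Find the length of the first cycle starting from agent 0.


Step 1: Trace the pointer graph from agent 0: 0 -> 1 -> 0
Step 2: A cycle is detected when we revisit agent 0
Step 3: The cycle is: 0 -> 1 -> 0
Step 4: Cycle length = 2

2


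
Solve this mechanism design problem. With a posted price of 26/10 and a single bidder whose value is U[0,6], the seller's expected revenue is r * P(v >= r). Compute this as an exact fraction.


Step 1: Posted price r = 13/5, value support [0,6]
Step 2: P(v >= r) = (6 - 13/5)/6 = 17/30
Step 3: Expected revenue = r * P(v >= r) = 13/5 * 17/30
Step 4: Revenue = 221/150

221/150


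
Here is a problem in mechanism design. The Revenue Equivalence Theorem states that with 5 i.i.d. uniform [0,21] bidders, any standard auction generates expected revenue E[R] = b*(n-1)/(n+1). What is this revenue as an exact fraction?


Step 1: By Revenue Equivalence, expected revenue = b*(n-1)/(n+1)
Step 2: Substituting n = 5, b = 21
Step 3: Revenue = 21*(5-1)/(5+1) = 21*4/6
Step 4: Revenue = 84/6 = 14

14


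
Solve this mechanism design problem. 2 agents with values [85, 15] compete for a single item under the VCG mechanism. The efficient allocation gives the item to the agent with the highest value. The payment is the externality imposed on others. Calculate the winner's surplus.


Step 1: The winner is the agent with the highest value: agent 0 with value 85
Step 2: Values of other agents: [15]
Step 3: VCG payment = max of others' values = 15
Step 4: Surplus = 85 - 15 = 70

70
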